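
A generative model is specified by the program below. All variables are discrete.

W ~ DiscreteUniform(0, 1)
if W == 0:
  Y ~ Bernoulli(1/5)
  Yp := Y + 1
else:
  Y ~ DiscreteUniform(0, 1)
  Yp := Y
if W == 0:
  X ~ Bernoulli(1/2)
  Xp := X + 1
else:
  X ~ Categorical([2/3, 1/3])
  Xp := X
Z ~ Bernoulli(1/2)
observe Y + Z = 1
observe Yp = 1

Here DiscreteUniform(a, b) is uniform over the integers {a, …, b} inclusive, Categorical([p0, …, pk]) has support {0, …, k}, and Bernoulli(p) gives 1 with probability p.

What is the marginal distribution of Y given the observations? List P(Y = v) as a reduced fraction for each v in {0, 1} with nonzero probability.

Enumerate traces; 4 have nonzero weight after conditioning:
  (W=0, Y=0, X=0, Z=1) weight 1/10
  (W=0, Y=0, X=1, Z=1) weight 1/10
  (W=1, Y=1, X=0, Z=0) weight 1/12
  (W=1, Y=1, X=1, Z=0) weight 1/24
Group by Y:
  weight(Y=0) = 1/5
  weight(Y=1) = 1/8
Total weight = 1/5 + 1/8 = 13/40
P(Y=0 | obs) = 1/5 / 13/40 = 8/13
P(Y=1 | obs) = 1/8 / 13/40 = 5/13

P(Y=0) = 8/13, P(Y=1) = 5/13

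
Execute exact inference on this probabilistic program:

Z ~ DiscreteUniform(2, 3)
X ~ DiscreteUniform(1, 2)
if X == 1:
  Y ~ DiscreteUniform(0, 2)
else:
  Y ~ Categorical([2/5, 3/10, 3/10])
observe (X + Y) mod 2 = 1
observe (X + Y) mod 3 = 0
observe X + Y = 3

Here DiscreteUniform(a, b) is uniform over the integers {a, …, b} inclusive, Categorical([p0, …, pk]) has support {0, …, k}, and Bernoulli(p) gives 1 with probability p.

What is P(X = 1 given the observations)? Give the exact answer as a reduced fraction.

Enumerate traces; 4 have nonzero weight after conditioning:
  (Z=2, X=1, Y=2) weight 1/12
  (Z=2, X=2, Y=1) weight 3/40
  (Z=3, X=1, Y=2) weight 1/12
  (Z=3, X=2, Y=1) weight 3/40
Group by X:
  weight(X=1) = 1/6
  weight(X=2) = 3/20
Total weight = 1/6 + 3/20 = 19/60
P(X=1 | obs) = 1/6 / 19/60 = 10/19
P(X=2 | obs) = 3/20 / 19/60 = 9/19

P(X = 1 | obs) = 10/19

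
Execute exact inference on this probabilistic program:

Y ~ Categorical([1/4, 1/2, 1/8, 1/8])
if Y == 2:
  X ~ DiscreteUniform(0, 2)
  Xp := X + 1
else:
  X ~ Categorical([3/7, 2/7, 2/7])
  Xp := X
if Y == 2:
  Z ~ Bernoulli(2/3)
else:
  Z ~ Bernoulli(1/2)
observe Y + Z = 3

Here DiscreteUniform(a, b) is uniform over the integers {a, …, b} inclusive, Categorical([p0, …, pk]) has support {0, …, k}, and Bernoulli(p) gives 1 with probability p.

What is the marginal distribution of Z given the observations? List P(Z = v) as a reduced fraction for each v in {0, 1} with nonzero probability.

Enumerate traces; 6 have nonzero weight after conditioning:
  (Y=2, X=0, Z=1) weight 1/36
  (Y=2, X=1, Z=1) weight 1/36
  (Y=2, X=2, Z=1) weight 1/36
  (Y=3, X=0, Z=0) weight 3/112
  (Y=3, X=1, Z=0) weight 1/56
  (Y=3, X=2, Z=0) weight 1/56
Group by Z:
  weight(Z=0) = 1/16
  weight(Z=1) = 1/12
Total weight = 1/16 + 1/12 = 7/48
P(Z=0 | obs) = 1/16 / 7/48 = 3/7
P(Z=1 | obs) = 1/12 / 7/48 = 4/7

P(Z=0) = 3/7, P(Z=1) = 4/7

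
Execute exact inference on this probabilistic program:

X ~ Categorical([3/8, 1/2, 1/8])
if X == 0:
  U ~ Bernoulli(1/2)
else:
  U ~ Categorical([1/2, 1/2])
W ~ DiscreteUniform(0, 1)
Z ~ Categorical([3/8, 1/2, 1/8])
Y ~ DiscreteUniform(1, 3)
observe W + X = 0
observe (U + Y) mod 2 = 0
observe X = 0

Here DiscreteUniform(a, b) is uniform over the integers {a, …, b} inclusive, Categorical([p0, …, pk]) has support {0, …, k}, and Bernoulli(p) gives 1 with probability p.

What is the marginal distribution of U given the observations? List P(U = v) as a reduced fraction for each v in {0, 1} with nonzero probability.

P(U=0) = 1/3, P(U=1) = 2/3

Enumerate traces; 9 have nonzero weight after conditioning:
  (X=0, U=0, W=0, Z=0, Y=2) weight 3/256
  (X=0, U=0, W=0, Z=1, Y=2) weight 1/64
  (X=0, U=0, W=0, Z=2, Y=2) weight 1/256
  (X=0, U=1, W=0, Z=0, Y=1) weight 3/256
  (X=0, U=1, W=0, Z=0, Y=3) weight 3/256
  (X=0, U=1, W=0, Z=1, Y=1) weight 1/64
  (X=0, U=1, W=0, Z=1, Y=3) weight 1/64
  (X=0, U=1, W=0, Z=2, Y=1) weight 1/256
  … 1 more
Group by U:
  weight(U=0) = 1/32
  weight(U=1) = 1/16
Total weight = 1/32 + 1/16 = 3/32
P(U=0 | obs) = 1/32 / 3/32 = 1/3
P(U=1 | obs) = 1/16 / 3/32 = 2/3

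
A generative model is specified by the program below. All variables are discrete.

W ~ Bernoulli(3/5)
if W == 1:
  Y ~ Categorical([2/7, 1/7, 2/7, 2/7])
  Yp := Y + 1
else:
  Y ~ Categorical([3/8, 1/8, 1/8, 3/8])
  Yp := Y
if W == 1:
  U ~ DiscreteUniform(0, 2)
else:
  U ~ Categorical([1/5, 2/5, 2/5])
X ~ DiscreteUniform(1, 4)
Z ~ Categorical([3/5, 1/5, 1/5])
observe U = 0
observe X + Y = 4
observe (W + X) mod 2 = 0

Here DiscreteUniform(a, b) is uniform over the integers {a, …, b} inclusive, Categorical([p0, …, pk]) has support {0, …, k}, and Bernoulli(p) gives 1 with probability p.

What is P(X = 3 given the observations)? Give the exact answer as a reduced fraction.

P(X = 3 | obs) = 5/22

Enumerate traces; 12 have nonzero weight after conditioning:
  (W=0, Y=0, U=0, X=4, Z=0) weight 9/2000
  (W=0, Y=0, U=0, X=4, Z=1) weight 3/2000
  (W=0, Y=0, U=0, X=4, Z=2) weight 3/2000
  (W=0, Y=2, U=0, X=2, Z=0) weight 3/2000
  (W=0, Y=2, U=0, X=2, Z=1) weight 1/2000
  (W=0, Y=2, U=0, X=2, Z=2) weight 1/2000
  (W=1, Y=1, U=0, X=3, Z=0) weight 3/700
  (W=1, Y=1, U=0, X=3, Z=1) weight 1/700
  (W=1, Y=3, U=0, X=1, Z=0) weight 3/350
  … 3 more
Group by X:
  weight(X=1) = 1/70
  weight(X=2) = 1/400
  weight(X=3) = 1/140
  weight(X=4) = 3/400
Total weight = 1/70 + 1/400 + 1/140 + 3/400 = 11/350
P(X=1 | obs) = 1/70 / 11/350 = 5/11
P(X=2 | obs) = 1/400 / 11/350 = 7/88
P(X=3 | obs) = 1/140 / 11/350 = 5/22
P(X=4 | obs) = 3/400 / 11/350 = 21/88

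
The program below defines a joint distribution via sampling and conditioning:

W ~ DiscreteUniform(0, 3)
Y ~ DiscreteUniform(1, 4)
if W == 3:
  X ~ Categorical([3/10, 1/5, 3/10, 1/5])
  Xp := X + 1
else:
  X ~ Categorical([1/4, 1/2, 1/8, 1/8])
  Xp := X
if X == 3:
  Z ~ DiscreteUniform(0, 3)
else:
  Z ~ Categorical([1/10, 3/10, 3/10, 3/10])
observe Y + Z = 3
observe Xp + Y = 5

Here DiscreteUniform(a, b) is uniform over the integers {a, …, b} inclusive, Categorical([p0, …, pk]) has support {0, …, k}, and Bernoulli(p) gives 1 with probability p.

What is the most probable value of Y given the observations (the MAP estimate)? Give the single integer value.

Enumerate traces; 9 have nonzero weight after conditioning:
  (W=0, Y=2, X=3, Z=1) weight 1/512
  (W=0, Y=3, X=2, Z=0) weight 1/1280
  (W=1, Y=2, X=3, Z=1) weight 1/512
  (W=1, Y=3, X=2, Z=0) weight 1/1280
  (W=2, Y=2, X=3, Z=1) weight 1/512
  (W=2, Y=3, X=2, Z=0) weight 1/1280
  (W=3, Y=1, X=3, Z=2) weight 1/320
  (W=3, Y=2, X=2, Z=1) weight 9/1600
  … 1 more
Group by Y:
  weight(Y=1) = 1/320
  weight(Y=2) = 147/12800
  weight(Y=3) = 23/6400
Total weight = 1/320 + 147/12800 + 23/6400 = 233/12800
P(Y=1 | obs) = 1/320 / 233/12800 = 40/233
P(Y=2 | obs) = 147/12800 / 233/12800 = 147/233
P(Y=3 | obs) = 23/6400 / 233/12800 = 46/233
argmax = 2

argmax_v P(Y = v | obs) = 2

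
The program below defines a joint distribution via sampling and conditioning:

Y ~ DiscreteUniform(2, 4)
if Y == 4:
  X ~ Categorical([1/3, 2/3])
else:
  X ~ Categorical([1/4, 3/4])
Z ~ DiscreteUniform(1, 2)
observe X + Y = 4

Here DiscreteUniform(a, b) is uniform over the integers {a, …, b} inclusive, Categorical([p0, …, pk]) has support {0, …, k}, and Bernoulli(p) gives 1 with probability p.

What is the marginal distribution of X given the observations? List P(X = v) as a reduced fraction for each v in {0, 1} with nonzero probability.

P(X=0) = 4/13, P(X=1) = 9/13

Enumerate traces; 4 have nonzero weight after conditioning:
  (Y=3, X=1, Z=1) weight 1/8
  (Y=3, X=1, Z=2) weight 1/8
  (Y=4, X=0, Z=1) weight 1/18
  (Y=4, X=0, Z=2) weight 1/18
Group by X:
  weight(X=0) = 1/9
  weight(X=1) = 1/4
Total weight = 1/9 + 1/4 = 13/36
P(X=0 | obs) = 1/9 / 13/36 = 4/13
P(X=1 | obs) = 1/4 / 13/36 = 9/13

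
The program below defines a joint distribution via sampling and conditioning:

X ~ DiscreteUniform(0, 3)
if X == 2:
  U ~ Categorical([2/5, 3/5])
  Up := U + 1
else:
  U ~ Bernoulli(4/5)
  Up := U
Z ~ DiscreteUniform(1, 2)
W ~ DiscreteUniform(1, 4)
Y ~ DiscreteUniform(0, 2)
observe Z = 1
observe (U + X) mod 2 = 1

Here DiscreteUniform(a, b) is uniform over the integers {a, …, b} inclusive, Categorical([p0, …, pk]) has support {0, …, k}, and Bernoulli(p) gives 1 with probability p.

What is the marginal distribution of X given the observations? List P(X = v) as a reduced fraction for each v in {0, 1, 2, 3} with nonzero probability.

Enumerate traces; 48 have nonzero weight after conditioning:
  (X=0, U=1, Z=1, W=1, Y=0) weight 1/120
  (X=0, U=1, Z=1, W=1, Y=1) weight 1/120
  (X=0, U=1, Z=1, W=1, Y=2) weight 1/120
  (X=0, U=1, Z=1, W=2, Y=0) weight 1/120
  (X=0, U=1, Z=1, W=2, Y=1) weight 1/120
  (X=0, U=1, Z=1, W=2, Y=2) weight 1/120
  (X=0, U=1, Z=1, W=3, Y=0) weight 1/120
  (X=0, U=1, Z=1, W=3, Y=1) weight 1/120
  (X=1, U=0, Z=1, W=1, Y=0) weight 1/480
  (X=2, U=1, Z=1, W=1, Y=0) weight 1/160
  … 38 more
Group by X:
  weight(X=0) = 1/10
  weight(X=1) = 1/40
  weight(X=2) = 3/40
  weight(X=3) = 1/40
Total weight = 1/10 + 1/40 + 3/40 + 1/40 = 9/40
P(X=0 | obs) = 1/10 / 9/40 = 4/9
P(X=1 | obs) = 1/40 / 9/40 = 1/9
P(X=2 | obs) = 3/40 / 9/40 = 1/3
P(X=3 | obs) = 1/40 / 9/40 = 1/9

P(X=0) = 4/9, P(X=1) = 1/9, P(X=2) = 1/3, P(X=3) = 1/9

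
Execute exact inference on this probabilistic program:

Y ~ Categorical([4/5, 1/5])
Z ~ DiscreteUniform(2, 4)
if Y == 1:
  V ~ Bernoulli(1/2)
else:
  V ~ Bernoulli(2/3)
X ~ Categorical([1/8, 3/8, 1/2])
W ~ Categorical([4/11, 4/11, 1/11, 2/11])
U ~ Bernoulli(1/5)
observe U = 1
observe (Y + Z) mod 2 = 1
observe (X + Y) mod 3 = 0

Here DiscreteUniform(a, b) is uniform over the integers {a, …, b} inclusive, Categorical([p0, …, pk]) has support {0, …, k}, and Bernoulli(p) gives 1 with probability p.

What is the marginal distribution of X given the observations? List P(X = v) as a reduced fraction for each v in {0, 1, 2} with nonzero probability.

Enumerate traces; 24 have nonzero weight after conditioning:
  (Y=0, Z=3, V=0, X=0, W=0, U=1) weight 2/2475
  (Y=0, Z=3, V=0, X=0, W=1, U=1) weight 2/2475
  (Y=0, Z=3, V=0, X=0, W=2, U=1) weight 1/4950
  (Y=0, Z=3, V=0, X=0, W=3, U=1) weight 1/2475
  (Y=0, Z=3, V=1, X=0, W=0, U=1) weight 4/2475
  (Y=0, Z=3, V=1, X=0, W=1, U=1) weight 4/2475
  (Y=0, Z=3, V=1, X=0, W=2, U=1) weight 1/2475
  (Y=0, Z=3, V=1, X=0, W=3, U=1) weight 2/2475
  (Y=1, Z=2, V=0, X=2, W=0, U=1) weight 1/825
  … 15 more
Group by X:
  weight(X=0) = 1/150
  weight(X=2) = 1/75
Total weight = 1/150 + 1/75 = 1/50
P(X=0 | obs) = 1/150 / 1/50 = 1/3
P(X=2 | obs) = 1/75 / 1/50 = 2/3

P(X=0) = 1/3, P(X=2) = 2/3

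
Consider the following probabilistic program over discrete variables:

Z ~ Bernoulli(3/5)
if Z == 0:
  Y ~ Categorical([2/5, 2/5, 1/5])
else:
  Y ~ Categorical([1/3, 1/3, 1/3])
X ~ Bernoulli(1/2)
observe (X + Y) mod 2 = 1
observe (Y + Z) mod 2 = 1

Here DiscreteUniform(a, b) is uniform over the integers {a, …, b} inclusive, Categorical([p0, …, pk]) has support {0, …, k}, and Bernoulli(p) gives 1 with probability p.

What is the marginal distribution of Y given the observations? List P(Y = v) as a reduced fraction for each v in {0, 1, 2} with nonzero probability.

P(Y=0) = 5/14, P(Y=1) = 2/7, P(Y=2) = 5/14

Enumerate traces; 3 have nonzero weight after conditioning:
  (Z=0, Y=1, X=0) weight 2/25
  (Z=1, Y=0, X=1) weight 1/10
  (Z=1, Y=2, X=1) weight 1/10
Group by Y:
  weight(Y=0) = 1/10
  weight(Y=1) = 2/25
  weight(Y=2) = 1/10
Total weight = 1/10 + 2/25 + 1/10 = 7/25
P(Y=0 | obs) = 1/10 / 7/25 = 5/14
P(Y=1 | obs) = 2/25 / 7/25 = 2/7
P(Y=2 | obs) = 1/10 / 7/25 = 5/14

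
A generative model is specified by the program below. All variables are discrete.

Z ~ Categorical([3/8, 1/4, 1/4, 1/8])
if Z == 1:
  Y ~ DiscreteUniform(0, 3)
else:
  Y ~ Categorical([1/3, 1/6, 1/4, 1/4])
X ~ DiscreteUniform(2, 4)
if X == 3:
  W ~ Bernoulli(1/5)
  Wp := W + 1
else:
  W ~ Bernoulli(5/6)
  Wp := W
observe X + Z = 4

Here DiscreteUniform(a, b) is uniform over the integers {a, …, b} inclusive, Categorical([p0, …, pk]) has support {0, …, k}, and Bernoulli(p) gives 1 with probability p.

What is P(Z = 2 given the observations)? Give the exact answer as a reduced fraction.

Enumerate traces; 24 have nonzero weight after conditioning:
  (Z=0, Y=0, X=4, W=0) weight 1/144
  (Z=0, Y=0, X=4, W=1) weight 5/144
  (Z=0, Y=1, X=4, W=0) weight 1/288
  (Z=0, Y=1, X=4, W=1) weight 5/288
  (Z=0, Y=2, X=4, W=0) weight 1/192
  (Z=0, Y=2, X=4, W=1) weight 5/192
  (Z=0, Y=3, X=4, W=0) weight 1/192
  (Z=0, Y=3, X=4, W=1) weight 5/192
  (Z=1, Y=0, X=3, W=0) weight 1/60
  (Z=2, Y=0, X=2, W=0) weight 1/216
  … 14 more
Group by Z:
  weight(Z=0) = 1/8
  weight(Z=1) = 1/12
  weight(Z=2) = 1/12
Total weight = 1/8 + 1/12 + 1/12 = 7/24
P(Z=0 | obs) = 1/8 / 7/24 = 3/7
P(Z=1 | obs) = 1/12 / 7/24 = 2/7
P(Z=2 | obs) = 1/12 / 7/24 = 2/7

P(Z = 2 | obs) = 2/7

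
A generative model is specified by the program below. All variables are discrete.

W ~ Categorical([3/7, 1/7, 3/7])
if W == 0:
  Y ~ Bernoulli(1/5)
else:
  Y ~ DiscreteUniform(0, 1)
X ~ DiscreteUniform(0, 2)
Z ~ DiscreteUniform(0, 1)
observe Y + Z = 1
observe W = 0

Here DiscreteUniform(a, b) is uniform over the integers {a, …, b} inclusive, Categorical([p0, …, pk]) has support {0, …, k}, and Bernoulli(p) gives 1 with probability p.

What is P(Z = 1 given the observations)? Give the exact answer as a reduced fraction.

P(Z = 1 | obs) = 4/5

Enumerate traces; 6 have nonzero weight after conditioning:
  (W=0, Y=0, X=0, Z=1) weight 2/35
  (W=0, Y=0, X=1, Z=1) weight 2/35
  (W=0, Y=0, X=2, Z=1) weight 2/35
  (W=0, Y=1, X=0, Z=0) weight 1/70
  (W=0, Y=1, X=1, Z=0) weight 1/70
  (W=0, Y=1, X=2, Z=0) weight 1/70
Group by Z:
  weight(Z=0) = 3/70
  weight(Z=1) = 6/35
Total weight = 3/70 + 6/35 = 3/14
P(Z=0 | obs) = 3/70 / 3/14 = 1/5
P(Z=1 | obs) = 6/35 / 3/14 = 4/5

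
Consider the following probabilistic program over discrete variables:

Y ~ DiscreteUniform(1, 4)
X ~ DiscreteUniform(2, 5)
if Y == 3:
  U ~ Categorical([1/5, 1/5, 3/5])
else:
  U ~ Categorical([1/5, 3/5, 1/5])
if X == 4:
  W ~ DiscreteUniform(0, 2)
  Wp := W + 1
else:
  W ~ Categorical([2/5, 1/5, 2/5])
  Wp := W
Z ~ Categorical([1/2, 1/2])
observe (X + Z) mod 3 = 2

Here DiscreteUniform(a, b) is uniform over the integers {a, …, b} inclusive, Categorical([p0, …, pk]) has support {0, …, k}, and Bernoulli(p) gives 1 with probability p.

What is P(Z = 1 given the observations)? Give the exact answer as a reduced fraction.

P(Z = 1 | obs) = 1/3

Enumerate traces; 108 have nonzero weight after conditioning:
  (Y=1, X=2, U=0, W=0, Z=0) weight 1/400
  (Y=1, X=2, U=0, W=1, Z=0) weight 1/800
  (Y=1, X=2, U=0, W=2, Z=0) weight 1/400
  (Y=1, X=2, U=1, W=0, Z=0) weight 3/400
  (Y=1, X=2, U=1, W=1, Z=0) weight 3/800
  (Y=1, X=2, U=1, W=2, Z=0) weight 3/400
  (Y=1, X=2, U=2, W=0, Z=0) weight 1/400
  (Y=1, X=2, U=2, W=1, Z=0) weight 1/800
  (Y=1, X=4, U=0, W=0, Z=1) weight 1/480
  … 99 more
Group by Z:
  weight(Z=0) = 1/4
  weight(Z=1) = 1/8
Total weight = 1/4 + 1/8 = 3/8
P(Z=0 | obs) = 1/4 / 3/8 = 2/3
P(Z=1 | obs) = 1/8 / 3/8 = 1/3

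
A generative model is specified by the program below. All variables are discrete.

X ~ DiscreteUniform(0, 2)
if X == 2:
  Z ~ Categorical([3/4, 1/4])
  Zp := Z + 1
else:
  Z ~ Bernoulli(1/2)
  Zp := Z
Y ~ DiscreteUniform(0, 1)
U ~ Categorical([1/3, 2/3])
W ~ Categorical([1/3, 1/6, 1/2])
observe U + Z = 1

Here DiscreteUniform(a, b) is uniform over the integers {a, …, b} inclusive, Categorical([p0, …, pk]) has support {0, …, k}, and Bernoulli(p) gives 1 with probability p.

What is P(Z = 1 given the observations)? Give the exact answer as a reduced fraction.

P(Z = 1 | obs) = 5/19

Enumerate traces; 36 have nonzero weight after conditioning:
  (X=0, Z=0, Y=0, U=1, W=0) weight 1/54
  (X=0, Z=0, Y=0, U=1, W=1) weight 1/108
  (X=0, Z=0, Y=0, U=1, W=2) weight 1/36
  (X=0, Z=0, Y=1, U=1, W=0) weight 1/54
  (X=0, Z=0, Y=1, U=1, W=1) weight 1/108
  (X=0, Z=0, Y=1, U=1, W=2) weight 1/36
  (X=0, Z=1, Y=0, U=0, W=0) weight 1/108
  (X=0, Z=1, Y=0, U=0, W=1) weight 1/216
  … 28 more
Group by Z:
  weight(Z=0) = 7/18
  weight(Z=1) = 5/36
Total weight = 7/18 + 5/36 = 19/36
P(Z=0 | obs) = 7/18 / 19/36 = 14/19
P(Z=1 | obs) = 5/36 / 19/36 = 5/19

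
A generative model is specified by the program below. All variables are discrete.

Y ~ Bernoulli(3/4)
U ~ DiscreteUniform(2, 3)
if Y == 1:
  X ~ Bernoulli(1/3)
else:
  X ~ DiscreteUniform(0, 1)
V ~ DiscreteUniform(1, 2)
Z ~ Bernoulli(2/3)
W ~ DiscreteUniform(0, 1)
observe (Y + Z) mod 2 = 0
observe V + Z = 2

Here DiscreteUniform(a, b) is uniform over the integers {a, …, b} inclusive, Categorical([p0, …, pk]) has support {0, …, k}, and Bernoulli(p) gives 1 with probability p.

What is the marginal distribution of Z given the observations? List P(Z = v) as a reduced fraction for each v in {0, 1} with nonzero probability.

P(Z=0) = 1/7, P(Z=1) = 6/7

Enumerate traces; 16 have nonzero weight after conditioning:
  (Y=0, U=2, X=0, V=2, Z=0, W=0) weight 1/192
  (Y=0, U=2, X=0, V=2, Z=0, W=1) weight 1/192
  (Y=0, U=2, X=1, V=2, Z=0, W=0) weight 1/192
  (Y=0, U=2, X=1, V=2, Z=0, W=1) weight 1/192
  (Y=0, U=3, X=0, V=2, Z=0, W=0) weight 1/192
  (Y=0, U=3, X=0, V=2, Z=0, W=1) weight 1/192
  (Y=0, U=3, X=1, V=2, Z=0, W=0) weight 1/192
  (Y=0, U=3, X=1, V=2, Z=0, W=1) weight 1/192
  (Y=1, U=2, X=0, V=1, Z=1, W=0) weight 1/24
  … 7 more
Group by Z:
  weight(Z=0) = 1/24
  weight(Z=1) = 1/4
Total weight = 1/24 + 1/4 = 7/24
P(Z=0 | obs) = 1/24 / 7/24 = 1/7
P(Z=1 | obs) = 1/4 / 7/24 = 6/7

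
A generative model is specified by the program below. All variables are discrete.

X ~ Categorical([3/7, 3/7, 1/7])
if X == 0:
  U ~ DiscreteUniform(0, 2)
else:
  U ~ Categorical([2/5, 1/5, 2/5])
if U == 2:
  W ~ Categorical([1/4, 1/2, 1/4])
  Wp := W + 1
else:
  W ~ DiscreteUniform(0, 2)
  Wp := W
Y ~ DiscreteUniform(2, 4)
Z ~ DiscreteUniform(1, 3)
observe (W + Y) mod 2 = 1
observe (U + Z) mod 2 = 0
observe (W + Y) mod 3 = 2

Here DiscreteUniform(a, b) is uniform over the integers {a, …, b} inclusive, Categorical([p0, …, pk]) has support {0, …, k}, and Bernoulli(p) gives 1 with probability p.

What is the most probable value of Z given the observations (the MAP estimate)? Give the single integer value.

argmax_v P(Z = v | obs) = 2

Enumerate traces; 24 have nonzero weight after conditioning:
  (X=0, U=0, W=1, Y=4, Z=2) weight 1/189
  (X=0, U=0, W=2, Y=3, Z=2) weight 1/189
  (X=0, U=1, W=1, Y=4, Z=1) weight 1/189
  (X=0, U=1, W=1, Y=4, Z=3) weight 1/189
  (X=0, U=1, W=2, Y=3, Z=1) weight 1/189
  (X=0, U=1, W=2, Y=3, Z=3) weight 1/189
  (X=0, U=2, W=1, Y=4, Z=2) weight 1/126
  (X=0, U=2, W=2, Y=3, Z=2) weight 1/252
  … 16 more
Group by Z:
  weight(Z=1) = 2/105
  weight(Z=2) = 221/3780
  weight(Z=3) = 2/105
Total weight = 2/105 + 221/3780 + 2/105 = 73/756
P(Z=1 | obs) = 2/105 / 73/756 = 72/365
P(Z=2 | obs) = 221/3780 / 73/756 = 221/365
P(Z=3 | obs) = 2/105 / 73/756 = 72/365
argmax = 2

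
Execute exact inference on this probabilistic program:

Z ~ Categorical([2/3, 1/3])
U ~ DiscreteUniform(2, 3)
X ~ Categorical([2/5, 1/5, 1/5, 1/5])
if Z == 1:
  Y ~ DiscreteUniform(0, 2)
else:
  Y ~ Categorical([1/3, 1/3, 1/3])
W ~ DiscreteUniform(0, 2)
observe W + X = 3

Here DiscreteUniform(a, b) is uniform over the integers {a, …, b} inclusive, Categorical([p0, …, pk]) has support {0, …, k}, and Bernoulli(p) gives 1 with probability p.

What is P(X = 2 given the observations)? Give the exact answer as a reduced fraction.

P(X = 2 | obs) = 1/3

Enumerate traces; 36 have nonzero weight after conditioning:
  (Z=0, U=2, X=1, Y=0, W=2) weight 1/135
  (Z=0, U=2, X=1, Y=1, W=2) weight 1/135
  (Z=0, U=2, X=1, Y=2, W=2) weight 1/135
  (Z=0, U=2, X=2, Y=0, W=1) weight 1/135
  (Z=0, U=2, X=2, Y=1, W=1) weight 1/135
  (Z=0, U=2, X=2, Y=2, W=1) weight 1/135
  (Z=0, U=2, X=3, Y=0, W=0) weight 1/135
  (Z=0, U=2, X=3, Y=1, W=0) weight 1/135
  … 28 more
Group by X:
  weight(X=1) = 1/15
  weight(X=2) = 1/15
  weight(X=3) = 1/15
Total weight = 1/15 + 1/15 + 1/15 = 1/5
P(X=1 | obs) = 1/15 / 1/5 = 1/3
P(X=2 | obs) = 1/15 / 1/5 = 1/3
P(X=3 | obs) = 1/15 / 1/5 = 1/3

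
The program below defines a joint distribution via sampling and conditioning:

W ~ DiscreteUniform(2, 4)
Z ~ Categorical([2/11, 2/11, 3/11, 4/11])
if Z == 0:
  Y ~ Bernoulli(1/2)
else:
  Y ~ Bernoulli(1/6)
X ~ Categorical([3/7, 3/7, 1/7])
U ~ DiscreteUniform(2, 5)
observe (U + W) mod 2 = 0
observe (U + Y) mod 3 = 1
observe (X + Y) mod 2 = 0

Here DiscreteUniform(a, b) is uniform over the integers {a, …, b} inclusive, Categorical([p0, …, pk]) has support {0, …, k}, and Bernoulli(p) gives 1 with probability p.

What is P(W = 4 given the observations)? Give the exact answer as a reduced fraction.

P(W = 4 | obs) = 68/151

Enumerate traces; 20 have nonzero weight after conditioning:
  (W=2, Z=0, Y=0, X=0, U=4) weight 1/308
  (W=2, Z=0, Y=0, X=2, U=4) weight 1/924
  (W=2, Z=1, Y=0, X=0, U=4) weight 5/924
  (W=2, Z=1, Y=0, X=2, U=4) weight 5/2772
  (W=2, Z=2, Y=0, X=0, U=4) weight 5/616
  (W=2, Z=2, Y=0, X=2, U=4) weight 5/1848
  (W=2, Z=3, Y=0, X=0, U=4) weight 5/462
  (W=2, Z=3, Y=0, X=2, U=4) weight 5/1386
  (W=3, Z=0, Y=1, X=1, U=3) weight 1/308
  (W=4, Z=0, Y=0, X=0, U=4) weight 1/308
  … 10 more
Group by W:
  weight(W=2) = 17/462
  weight(W=3) = 5/616
  weight(W=4) = 17/462
Total weight = 17/462 + 5/616 + 17/462 = 151/1848
P(W=2 | obs) = 17/462 / 151/1848 = 68/151
P(W=3 | obs) = 5/616 / 151/1848 = 15/151
P(W=4 | obs) = 17/462 / 151/1848 = 68/151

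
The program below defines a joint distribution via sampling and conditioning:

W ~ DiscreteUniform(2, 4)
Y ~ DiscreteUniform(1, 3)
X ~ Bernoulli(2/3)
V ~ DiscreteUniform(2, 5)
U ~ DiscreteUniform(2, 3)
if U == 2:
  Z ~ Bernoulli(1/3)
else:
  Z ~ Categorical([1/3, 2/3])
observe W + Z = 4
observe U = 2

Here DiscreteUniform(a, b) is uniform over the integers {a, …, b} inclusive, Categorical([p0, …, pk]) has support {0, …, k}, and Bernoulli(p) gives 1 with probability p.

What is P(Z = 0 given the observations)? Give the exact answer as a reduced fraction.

P(Z = 0 | obs) = 2/3

Enumerate traces; 48 have nonzero weight after conditioning:
  (W=3, Y=1, X=0, V=2, U=2, Z=1) weight 1/648
  (W=3, Y=1, X=0, V=3, U=2, Z=1) weight 1/648
  (W=3, Y=1, X=0, V=4, U=2, Z=1) weight 1/648
  (W=3, Y=1, X=0, V=5, U=2, Z=1) weight 1/648
  (W=3, Y=1, X=1, V=2, U=2, Z=1) weight 1/324
  (W=3, Y=1, X=1, V=3, U=2, Z=1) weight 1/324
  (W=3, Y=1, X=1, V=4, U=2, Z=1) weight 1/324
  (W=3, Y=1, X=1, V=5, U=2, Z=1) weight 1/324
  (W=4, Y=1, X=0, V=2, U=2, Z=0) weight 1/324
  … 39 more
Group by Z:
  weight(Z=0) = 1/9
  weight(Z=1) = 1/18
Total weight = 1/9 + 1/18 = 1/6
P(Z=0 | obs) = 1/9 / 1/6 = 2/3
P(Z=1 | obs) = 1/18 / 1/6 = 1/3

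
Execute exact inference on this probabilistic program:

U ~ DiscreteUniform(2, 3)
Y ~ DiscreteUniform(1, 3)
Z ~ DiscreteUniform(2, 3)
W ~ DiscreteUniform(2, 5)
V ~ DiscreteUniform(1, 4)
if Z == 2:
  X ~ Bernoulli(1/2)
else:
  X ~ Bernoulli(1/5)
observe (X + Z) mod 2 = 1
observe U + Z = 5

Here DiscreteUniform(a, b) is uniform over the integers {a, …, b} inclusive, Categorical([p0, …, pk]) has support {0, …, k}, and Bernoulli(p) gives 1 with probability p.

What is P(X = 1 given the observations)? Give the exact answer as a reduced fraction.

Enumerate traces; 96 have nonzero weight after conditioning:
  (U=2, Y=1, Z=3, W=2, V=1, X=0) weight 1/240
  (U=2, Y=1, Z=3, W=2, V=2, X=0) weight 1/240
  (U=2, Y=1, Z=3, W=2, V=3, X=0) weight 1/240
  (U=2, Y=1, Z=3, W=2, V=4, X=0) weight 1/240
  (U=2, Y=1, Z=3, W=3, V=1, X=0) weight 1/240
  (U=2, Y=1, Z=3, W=3, V=2, X=0) weight 1/240
  (U=2, Y=1, Z=3, W=3, V=3, X=0) weight 1/240
  (U=2, Y=1, Z=3, W=3, V=4, X=0) weight 1/240
  (U=3, Y=1, Z=2, W=2, V=1, X=1) weight 1/384
  … 87 more
Group by X:
  weight(X=0) = 1/5
  weight(X=1) = 1/8
Total weight = 1/5 + 1/8 = 13/40
P(X=0 | obs) = 1/5 / 13/40 = 8/13
P(X=1 | obs) = 1/8 / 13/40 = 5/13

P(X = 1 | obs) = 5/13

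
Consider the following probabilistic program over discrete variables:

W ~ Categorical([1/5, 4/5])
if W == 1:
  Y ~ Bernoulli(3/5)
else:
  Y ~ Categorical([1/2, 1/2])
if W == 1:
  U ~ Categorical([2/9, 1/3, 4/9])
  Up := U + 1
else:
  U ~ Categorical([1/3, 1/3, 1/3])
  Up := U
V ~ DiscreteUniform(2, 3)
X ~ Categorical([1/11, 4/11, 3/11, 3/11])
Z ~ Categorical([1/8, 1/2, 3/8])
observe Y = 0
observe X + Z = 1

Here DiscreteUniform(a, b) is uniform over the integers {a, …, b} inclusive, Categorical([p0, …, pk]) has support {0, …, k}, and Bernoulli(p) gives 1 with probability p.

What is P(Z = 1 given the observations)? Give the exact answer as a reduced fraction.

Enumerate traces; 24 have nonzero weight after conditioning:
  (W=0, Y=0, U=0, V=2, X=0, Z=1) weight 1/1320
  (W=0, Y=0, U=0, V=2, X=1, Z=0) weight 1/1320
  (W=0, Y=0, U=0, V=3, X=0, Z=1) weight 1/1320
  (W=0, Y=0, U=0, V=3, X=1, Z=0) weight 1/1320
  (W=0, Y=0, U=1, V=2, X=0, Z=1) weight 1/1320
  (W=0, Y=0, U=1, V=2, X=1, Z=0) weight 1/1320
  (W=0, Y=0, U=1, V=3, X=0, Z=1) weight 1/1320
  (W=0, Y=0, U=1, V=3, X=1, Z=0) weight 1/1320
  … 16 more
Group by Z:
  weight(Z=0) = 21/1100
  weight(Z=1) = 21/1100
Total weight = 21/1100 + 21/1100 = 21/550
P(Z=0 | obs) = 21/1100 / 21/550 = 1/2
P(Z=1 | obs) = 21/1100 / 21/550 = 1/2

P(Z = 1 | obs) = 1/2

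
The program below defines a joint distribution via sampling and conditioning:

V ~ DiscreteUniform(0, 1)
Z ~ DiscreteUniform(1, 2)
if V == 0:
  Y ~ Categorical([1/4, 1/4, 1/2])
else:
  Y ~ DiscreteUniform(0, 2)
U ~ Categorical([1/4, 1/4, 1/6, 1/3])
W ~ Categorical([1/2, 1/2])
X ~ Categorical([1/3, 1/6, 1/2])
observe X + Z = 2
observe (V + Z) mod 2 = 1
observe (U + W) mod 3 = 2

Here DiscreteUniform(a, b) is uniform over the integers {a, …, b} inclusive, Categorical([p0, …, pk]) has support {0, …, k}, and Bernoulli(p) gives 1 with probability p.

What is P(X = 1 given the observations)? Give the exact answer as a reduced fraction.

P(X = 1 | obs) = 1/3

Enumerate traces; 12 have nonzero weight after conditioning:
  (V=0, Z=1, Y=0, U=1, W=1, X=1) weight 1/768
  (V=0, Z=1, Y=0, U=2, W=0, X=1) weight 1/1152
  (V=0, Z=1, Y=1, U=1, W=1, X=1) weight 1/768
  (V=0, Z=1, Y=1, U=2, W=0, X=1) weight 1/1152
  (V=0, Z=1, Y=2, U=1, W=1, X=1) weight 1/384
  (V=0, Z=1, Y=2, U=2, W=0, X=1) weight 1/576
  (V=1, Z=2, Y=0, U=1, W=1, X=0) weight 1/288
  (V=1, Z=2, Y=0, U=2, W=0, X=0) weight 1/432
  … 4 more
Group by X:
  weight(X=0) = 5/288
  weight(X=1) = 5/576
Total weight = 5/288 + 5/576 = 5/192
P(X=0 | obs) = 5/288 / 5/192 = 2/3
P(X=1 | obs) = 5/576 / 5/192 = 1/3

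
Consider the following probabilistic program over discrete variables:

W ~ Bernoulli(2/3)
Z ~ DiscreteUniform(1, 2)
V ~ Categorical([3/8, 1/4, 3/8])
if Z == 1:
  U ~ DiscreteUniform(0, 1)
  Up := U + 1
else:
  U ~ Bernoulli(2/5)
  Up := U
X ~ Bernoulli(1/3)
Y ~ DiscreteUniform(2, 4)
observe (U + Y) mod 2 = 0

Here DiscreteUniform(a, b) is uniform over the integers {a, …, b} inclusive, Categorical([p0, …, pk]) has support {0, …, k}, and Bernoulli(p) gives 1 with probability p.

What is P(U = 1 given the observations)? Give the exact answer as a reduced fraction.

P(U = 1 | obs) = 9/31

Enumerate traces; 72 have nonzero weight after conditioning:
  (W=0, Z=1, V=0, U=0, X=0, Y=2) weight 1/144
  (W=0, Z=1, V=0, U=0, X=0, Y=4) weight 1/144
  (W=0, Z=1, V=0, U=0, X=1, Y=2) weight 1/288
  (W=0, Z=1, V=0, U=0, X=1, Y=4) weight 1/288
  (W=0, Z=1, V=0, U=1, X=0, Y=3) weight 1/144
  (W=0, Z=1, V=0, U=1, X=1, Y=3) weight 1/288
  (W=0, Z=1, V=1, U=0, X=0, Y=2) weight 1/216
  (W=0, Z=1, V=1, U=0, X=0, Y=4) weight 1/216
  … 64 more
Group by U:
  weight(U=0) = 11/30
  weight(U=1) = 3/20
Total weight = 11/30 + 3/20 = 31/60
P(U=0 | obs) = 11/30 / 31/60 = 22/31
P(U=1 | obs) = 3/20 / 31/60 = 9/31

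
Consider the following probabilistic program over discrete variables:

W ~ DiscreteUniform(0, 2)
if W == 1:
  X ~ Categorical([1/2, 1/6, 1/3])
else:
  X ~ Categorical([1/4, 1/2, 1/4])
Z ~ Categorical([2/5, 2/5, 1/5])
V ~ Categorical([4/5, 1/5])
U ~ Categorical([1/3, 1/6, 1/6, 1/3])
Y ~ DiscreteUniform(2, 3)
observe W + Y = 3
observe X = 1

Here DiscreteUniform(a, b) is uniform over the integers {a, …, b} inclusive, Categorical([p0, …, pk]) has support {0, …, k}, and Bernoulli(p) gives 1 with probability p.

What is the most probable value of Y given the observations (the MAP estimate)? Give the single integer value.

argmax_v P(Y = v | obs) = 3

Enumerate traces; 48 have nonzero weight after conditioning:
  (W=0, X=1, Z=0, V=0, U=0, Y=3) weight 2/225
  (W=0, X=1, Z=0, V=0, U=1, Y=3) weight 1/225
  (W=0, X=1, Z=0, V=0, U=2, Y=3) weight 1/225
  (W=0, X=1, Z=0, V=0, U=3, Y=3) weight 2/225
  (W=0, X=1, Z=0, V=1, U=0, Y=3) weight 1/450
  (W=0, X=1, Z=0, V=1, U=1, Y=3) weight 1/900
  (W=0, X=1, Z=0, V=1, U=2, Y=3) weight 1/900
  (W=0, X=1, Z=0, V=1, U=3, Y=3) weight 1/450
  (W=1, X=1, Z=0, V=0, U=0, Y=2) weight 2/675
  … 39 more
Group by Y:
  weight(Y=2) = 1/36
  weight(Y=3) = 1/12
Total weight = 1/36 + 1/12 = 1/9
P(Y=2 | obs) = 1/36 / 1/9 = 1/4
P(Y=3 | obs) = 1/12 / 1/9 = 3/4
argmax = 3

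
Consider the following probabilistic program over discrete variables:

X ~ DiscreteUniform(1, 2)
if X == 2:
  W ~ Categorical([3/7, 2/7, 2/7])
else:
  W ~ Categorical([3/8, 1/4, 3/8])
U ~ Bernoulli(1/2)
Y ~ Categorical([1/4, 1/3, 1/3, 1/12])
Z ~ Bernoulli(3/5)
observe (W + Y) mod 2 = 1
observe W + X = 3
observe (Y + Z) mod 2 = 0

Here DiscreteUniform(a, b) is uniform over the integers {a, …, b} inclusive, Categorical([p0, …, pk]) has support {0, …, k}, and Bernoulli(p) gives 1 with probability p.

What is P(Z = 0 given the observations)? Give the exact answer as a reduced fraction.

Enumerate traces; 8 have nonzero weight after conditioning:
  (X=1, W=2, U=0, Y=1, Z=1) weight 3/160
  (X=1, W=2, U=0, Y=3, Z=1) weight 3/640
  (X=1, W=2, U=1, Y=1, Z=1) weight 3/160
  (X=1, W=2, U=1, Y=3, Z=1) weight 3/640
  (X=2, W=1, U=0, Y=0, Z=0) weight 1/140
  (X=2, W=1, U=0, Y=2, Z=0) weight 1/105
  (X=2, W=1, U=1, Y=0, Z=0) weight 1/140
  (X=2, W=1, U=1, Y=2, Z=0) weight 1/105
Group by Z:
  weight(Z=0) = 1/30
  weight(Z=1) = 3/64
Total weight = 1/30 + 3/64 = 77/960
P(Z=0 | obs) = 1/30 / 77/960 = 32/77
P(Z=1 | obs) = 3/64 / 77/960 = 45/77

P(Z = 0 | obs) = 32/77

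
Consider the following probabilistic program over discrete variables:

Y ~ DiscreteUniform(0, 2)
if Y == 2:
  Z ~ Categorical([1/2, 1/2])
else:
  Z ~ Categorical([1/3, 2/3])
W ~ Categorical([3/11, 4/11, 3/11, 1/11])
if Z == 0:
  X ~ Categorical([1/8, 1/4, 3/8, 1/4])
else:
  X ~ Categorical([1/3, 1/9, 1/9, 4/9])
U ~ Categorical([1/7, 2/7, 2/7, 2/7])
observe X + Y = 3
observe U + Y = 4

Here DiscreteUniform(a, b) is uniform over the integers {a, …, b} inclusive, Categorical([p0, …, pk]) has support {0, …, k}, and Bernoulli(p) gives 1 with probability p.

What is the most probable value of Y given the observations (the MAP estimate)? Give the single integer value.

Enumerate traces; 16 have nonzero weight after conditioning:
  (Y=1, Z=0, W=0, X=2, U=3) weight 1/308
  (Y=1, Z=0, W=1, X=2, U=3) weight 1/231
  (Y=1, Z=0, W=2, X=2, U=3) weight 1/308
  (Y=1, Z=0, W=3, X=2, U=3) weight 1/924
  (Y=1, Z=1, W=0, X=2, U=3) weight 4/2079
  (Y=1, Z=1, W=1, X=2, U=3) weight 16/6237
  (Y=1, Z=1, W=2, X=2, U=3) weight 4/2079
  (Y=1, Z=1, W=3, X=2, U=3) weight 4/6237
  (Y=2, Z=0, W=0, X=1, U=2) weight 1/308
  … 7 more
Group by Y:
  weight(Y=1) = 43/2268
  weight(Y=2) = 13/756
Total weight = 43/2268 + 13/756 = 41/1134
P(Y=1 | obs) = 43/2268 / 41/1134 = 43/82
P(Y=2 | obs) = 13/756 / 41/1134 = 39/82
argmax = 1

argmax_v P(Y = v | obs) = 1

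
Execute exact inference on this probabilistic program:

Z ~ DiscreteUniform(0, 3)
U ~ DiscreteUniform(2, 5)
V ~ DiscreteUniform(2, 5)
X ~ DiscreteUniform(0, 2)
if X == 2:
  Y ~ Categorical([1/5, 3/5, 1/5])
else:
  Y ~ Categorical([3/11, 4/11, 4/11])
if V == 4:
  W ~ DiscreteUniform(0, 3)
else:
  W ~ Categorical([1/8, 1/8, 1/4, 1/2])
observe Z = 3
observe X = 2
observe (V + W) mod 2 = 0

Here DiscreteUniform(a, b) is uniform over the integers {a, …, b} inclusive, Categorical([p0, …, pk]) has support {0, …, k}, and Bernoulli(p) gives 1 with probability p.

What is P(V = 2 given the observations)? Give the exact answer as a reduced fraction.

Enumerate traces; 96 have nonzero weight after conditioning:
  (Z=3, U=2, V=2, X=2, Y=0, W=0) weight 1/7680
  (Z=3, U=2, V=2, X=2, Y=0, W=2) weight 1/3840
  (Z=3, U=2, V=2, X=2, Y=1, W=0) weight 1/2560
  (Z=3, U=2, V=2, X=2, Y=1, W=2) weight 1/1280
  (Z=3, U=2, V=2, X=2, Y=2, W=0) weight 1/7680
  (Z=3, U=2, V=2, X=2, Y=2, W=2) weight 1/3840
  (Z=3, U=2, V=3, X=2, Y=0, W=1) weight 1/7680
  (Z=3, U=2, V=3, X=2, Y=0, W=3) weight 1/1920
  (Z=3, U=2, V=4, X=2, Y=0, W=0) weight 1/3840
  (Z=3, U=2, V=5, X=2, Y=0, W=1) weight 1/7680
  … 86 more
Group by V:
  weight(V=2) = 1/128
  weight(V=3) = 5/384
  weight(V=4) = 1/96
  weight(V=5) = 5/384
Total weight = 1/128 + 5/384 + 1/96 + 5/384 = 17/384
P(V=2 | obs) = 1/128 / 17/384 = 3/17
P(V=3 | obs) = 5/384 / 17/384 = 5/17
P(V=4 | obs) = 1/96 / 17/384 = 4/17
P(V=5 | obs) = 5/384 / 17/384 = 5/17

P(V = 2 | obs) = 3/17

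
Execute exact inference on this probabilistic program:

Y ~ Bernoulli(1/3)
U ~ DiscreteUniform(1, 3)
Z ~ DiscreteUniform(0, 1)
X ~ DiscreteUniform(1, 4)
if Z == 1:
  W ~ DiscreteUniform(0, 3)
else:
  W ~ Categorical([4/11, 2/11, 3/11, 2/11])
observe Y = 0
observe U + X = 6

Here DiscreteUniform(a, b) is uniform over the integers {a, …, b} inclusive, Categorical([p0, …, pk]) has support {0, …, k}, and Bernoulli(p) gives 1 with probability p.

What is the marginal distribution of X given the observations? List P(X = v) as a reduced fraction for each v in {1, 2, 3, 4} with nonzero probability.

Enumerate traces; 16 have nonzero weight after conditioning:
  (Y=0, U=2, Z=0, X=4, W=0) weight 1/99
  (Y=0, U=2, Z=0, X=4, W=1) weight 1/198
  (Y=0, U=2, Z=0, X=4, W=2) weight 1/132
  (Y=0, U=2, Z=0, X=4, W=3) weight 1/198
  (Y=0, U=2, Z=1, X=4, W=0) weight 1/144
  (Y=0, U=2, Z=1, X=4, W=1) weight 1/144
  (Y=0, U=2, Z=1, X=4, W=2) weight 1/144
  (Y=0, U=2, Z=1, X=4, W=3) weight 1/144
  (Y=0, U=3, Z=0, X=3, W=0) weight 1/99
  … 7 more
Group by X:
  weight(X=3) = 1/18
  weight(X=4) = 1/18
Total weight = 1/18 + 1/18 = 1/9
P(X=3 | obs) = 1/18 / 1/9 = 1/2
P(X=4 | obs) = 1/18 / 1/9 = 1/2

P(X=3) = 1/2, P(X=4) = 1/2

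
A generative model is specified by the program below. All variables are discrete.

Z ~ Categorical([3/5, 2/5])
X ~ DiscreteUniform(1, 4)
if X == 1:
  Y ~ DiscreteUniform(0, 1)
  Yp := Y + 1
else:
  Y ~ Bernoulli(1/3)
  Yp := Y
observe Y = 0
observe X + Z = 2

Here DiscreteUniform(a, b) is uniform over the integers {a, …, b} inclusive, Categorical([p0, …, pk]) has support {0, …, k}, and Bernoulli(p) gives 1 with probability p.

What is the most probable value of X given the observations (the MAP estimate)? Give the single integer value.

Enumerate traces; 2 have nonzero weight after conditioning:
  (Z=0, X=2, Y=0) weight 1/10
  (Z=1, X=1, Y=0) weight 1/20
Group by X:
  weight(X=1) = 1/20
  weight(X=2) = 1/10
Total weight = 1/20 + 1/10 = 3/20
P(X=1 | obs) = 1/20 / 3/20 = 1/3
P(X=2 | obs) = 1/10 / 3/20 = 2/3
argmax = 2

argmax_v P(X = v | obs) = 2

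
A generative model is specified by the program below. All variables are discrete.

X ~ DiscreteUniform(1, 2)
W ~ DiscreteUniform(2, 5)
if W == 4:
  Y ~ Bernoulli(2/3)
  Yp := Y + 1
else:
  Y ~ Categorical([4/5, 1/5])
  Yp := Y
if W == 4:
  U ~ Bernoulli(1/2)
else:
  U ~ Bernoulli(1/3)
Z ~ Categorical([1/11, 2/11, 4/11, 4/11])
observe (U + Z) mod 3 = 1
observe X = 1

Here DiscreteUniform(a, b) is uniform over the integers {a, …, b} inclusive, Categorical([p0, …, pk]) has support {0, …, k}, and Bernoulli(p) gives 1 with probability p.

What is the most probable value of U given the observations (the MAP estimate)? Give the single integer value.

Enumerate traces; 24 have nonzero weight after conditioning:
  (X=1, W=2, Y=0, U=0, Z=1) weight 2/165
  (X=1, W=2, Y=0, U=1, Z=0) weight 1/330
  (X=1, W=2, Y=0, U=1, Z=3) weight 2/165
  (X=1, W=2, Y=1, U=0, Z=1) weight 1/330
  (X=1, W=2, Y=1, U=1, Z=0) weight 1/1320
  (X=1, W=2, Y=1, U=1, Z=3) weight 1/330
  (X=1, W=3, Y=0, U=0, Z=1) weight 2/165
  (X=1, W=3, Y=0, U=1, Z=0) weight 1/330
  … 16 more
Group by U:
  weight(U=0) = 5/88
  weight(U=1) = 15/176
Total weight = 5/88 + 15/176 = 25/176
P(U=0 | obs) = 5/88 / 25/176 = 2/5
P(U=1 | obs) = 15/176 / 25/176 = 3/5
argmax = 1

argmax_v P(U = v | obs) = 1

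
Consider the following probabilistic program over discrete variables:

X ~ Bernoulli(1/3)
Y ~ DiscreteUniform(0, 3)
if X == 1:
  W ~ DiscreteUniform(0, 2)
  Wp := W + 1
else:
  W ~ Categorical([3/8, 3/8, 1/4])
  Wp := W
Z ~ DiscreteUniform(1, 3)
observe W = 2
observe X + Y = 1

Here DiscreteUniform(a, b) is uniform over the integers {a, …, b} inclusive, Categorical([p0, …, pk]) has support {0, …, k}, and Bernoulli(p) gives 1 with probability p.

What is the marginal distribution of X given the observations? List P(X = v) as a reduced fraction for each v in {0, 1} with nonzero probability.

Enumerate traces; 6 have nonzero weight after conditioning:
  (X=0, Y=1, W=2, Z=1) weight 1/72
  (X=0, Y=1, W=2, Z=2) weight 1/72
  (X=0, Y=1, W=2, Z=3) weight 1/72
  (X=1, Y=0, W=2, Z=1) weight 1/108
  (X=1, Y=0, W=2, Z=2) weight 1/108
  (X=1, Y=0, W=2, Z=3) weight 1/108
Group by X:
  weight(X=0) = 1/24
  weight(X=1) = 1/36
Total weight = 1/24 + 1/36 = 5/72
P(X=0 | obs) = 1/24 / 5/72 = 3/5
P(X=1 | obs) = 1/36 / 5/72 = 2/5

P(X=0) = 3/5, P(X=1) = 2/5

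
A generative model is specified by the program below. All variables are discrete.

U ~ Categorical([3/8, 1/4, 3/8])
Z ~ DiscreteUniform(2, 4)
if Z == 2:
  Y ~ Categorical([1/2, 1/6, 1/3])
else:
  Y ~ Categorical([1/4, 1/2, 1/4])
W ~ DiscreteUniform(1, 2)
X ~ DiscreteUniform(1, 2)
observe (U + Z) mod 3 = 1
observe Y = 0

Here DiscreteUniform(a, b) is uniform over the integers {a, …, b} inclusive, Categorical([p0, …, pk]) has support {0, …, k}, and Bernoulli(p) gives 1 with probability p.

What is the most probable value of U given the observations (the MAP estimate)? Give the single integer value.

argmax_v P(U = v | obs) = 2

Enumerate traces; 12 have nonzero weight after conditioning:
  (U=0, Z=4, Y=0, W=1, X=1) weight 1/128
  (U=0, Z=4, Y=0, W=1, X=2) weight 1/128
  (U=0, Z=4, Y=0, W=2, X=1) weight 1/128
  (U=0, Z=4, Y=0, W=2, X=2) weight 1/128
  (U=1, Z=3, Y=0, W=1, X=1) weight 1/192
  (U=1, Z=3, Y=0, W=1, X=2) weight 1/192
  (U=1, Z=3, Y=0, W=2, X=1) weight 1/192
  (U=1, Z=3, Y=0, W=2, X=2) weight 1/192
  (U=2, Z=2, Y=0, W=1, X=1) weight 1/64
  … 3 more
Group by U:
  weight(U=0) = 1/32
  weight(U=1) = 1/48
  weight(U=2) = 1/16
Total weight = 1/32 + 1/48 + 1/16 = 11/96
P(U=0 | obs) = 1/32 / 11/96 = 3/11
P(U=1 | obs) = 1/48 / 11/96 = 2/11
P(U=2 | obs) = 1/16 / 11/96 = 6/11
argmax = 2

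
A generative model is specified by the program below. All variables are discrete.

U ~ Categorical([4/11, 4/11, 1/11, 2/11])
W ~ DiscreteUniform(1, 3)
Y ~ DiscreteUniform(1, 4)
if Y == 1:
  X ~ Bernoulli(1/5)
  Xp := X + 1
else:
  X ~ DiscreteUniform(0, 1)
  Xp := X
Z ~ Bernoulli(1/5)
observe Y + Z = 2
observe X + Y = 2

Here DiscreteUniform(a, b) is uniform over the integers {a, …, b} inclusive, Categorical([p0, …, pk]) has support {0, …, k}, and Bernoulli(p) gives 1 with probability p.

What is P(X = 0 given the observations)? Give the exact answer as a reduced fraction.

Enumerate traces; 24 have nonzero weight after conditioning:
  (U=0, W=1, Y=1, X=1, Z=1) weight 1/825
  (U=0, W=1, Y=2, X=0, Z=0) weight 2/165
  (U=0, W=2, Y=1, X=1, Z=1) weight 1/825
  (U=0, W=2, Y=2, X=0, Z=0) weight 2/165
  (U=0, W=3, Y=1, X=1, Z=1) weight 1/825
  (U=0, W=3, Y=2, X=0, Z=0) weight 2/165
  (U=1, W=1, Y=1, X=1, Z=1) weight 1/825
  (U=1, W=1, Y=2, X=0, Z=0) weight 2/165
  … 16 more
Group by X:
  weight(X=0) = 1/10
  weight(X=1) = 1/100
Total weight = 1/10 + 1/100 = 11/100
P(X=0 | obs) = 1/10 / 11/100 = 10/11
P(X=1 | obs) = 1/100 / 11/100 = 1/11

P(X = 0 | obs) = 10/11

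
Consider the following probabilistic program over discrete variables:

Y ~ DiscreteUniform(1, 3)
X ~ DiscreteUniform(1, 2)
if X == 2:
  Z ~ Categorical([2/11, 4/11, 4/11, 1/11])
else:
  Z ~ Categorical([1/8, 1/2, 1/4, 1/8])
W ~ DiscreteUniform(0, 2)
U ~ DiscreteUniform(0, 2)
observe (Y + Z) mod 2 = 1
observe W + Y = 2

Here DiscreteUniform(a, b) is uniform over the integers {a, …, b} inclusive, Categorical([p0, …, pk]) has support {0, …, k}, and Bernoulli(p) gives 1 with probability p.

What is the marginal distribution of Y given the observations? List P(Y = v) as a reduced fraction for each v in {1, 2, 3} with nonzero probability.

P(Y=1) = 81/176, P(Y=2) = 95/176

Enumerate traces; 24 have nonzero weight after conditioning:
  (Y=1, X=1, Z=0, W=1, U=0) weight 1/432
  (Y=1, X=1, Z=0, W=1, U=1) weight 1/432
  (Y=1, X=1, Z=0, W=1, U=2) weight 1/432
  (Y=1, X=1, Z=2, W=1, U=0) weight 1/216
  (Y=1, X=1, Z=2, W=1, U=1) weight 1/216
  (Y=1, X=1, Z=2, W=1, U=2) weight 1/216
  (Y=1, X=2, Z=0, W=1, U=0) weight 1/297
  (Y=1, X=2, Z=0, W=1, U=1) weight 1/297
  (Y=2, X=1, Z=1, W=0, U=0) weight 1/108
  … 15 more
Group by Y:
  weight(Y=1) = 9/176
  weight(Y=2) = 95/1584
Total weight = 9/176 + 95/1584 = 1/9
P(Y=1 | obs) = 9/176 / 1/9 = 81/176
P(Y=2 | obs) = 95/1584 / 1/9 = 95/176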